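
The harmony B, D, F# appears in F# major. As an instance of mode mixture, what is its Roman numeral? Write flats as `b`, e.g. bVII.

iv

B is scale degree 4 in F# major. The diatonic chord on degree 4 would be B (IV), but B–D–F# is the minor chord from F# minor. As a borrowed chord it is labeled iv.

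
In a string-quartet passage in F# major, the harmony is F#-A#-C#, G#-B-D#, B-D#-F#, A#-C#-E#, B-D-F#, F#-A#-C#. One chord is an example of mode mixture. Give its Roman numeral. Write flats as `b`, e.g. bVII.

In F# major the diatonic chords are F#, G#m, A#m, B, C#, D#m, E#dim. Of the given chords, F#–A#–C# = F#, G#–B–D# = G#m, B–D#–F# = B and A#–C#–E# = A#m are diatonic. B–D–F# is not: scale degree 4 in F# major carries B (IV). In F# minor the chord on that degree is Bm, so here it functions as iv, borrowed from the parallel minor.

iv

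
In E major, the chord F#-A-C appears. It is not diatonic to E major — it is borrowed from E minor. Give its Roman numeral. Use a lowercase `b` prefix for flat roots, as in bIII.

F# is scale degree 2 in E major. The diatonic chord on degree 2 would be F#m (ii), but F#–A–C is the diminished chord from E minor. As a borrowed chord it is labeled ii°.

ii°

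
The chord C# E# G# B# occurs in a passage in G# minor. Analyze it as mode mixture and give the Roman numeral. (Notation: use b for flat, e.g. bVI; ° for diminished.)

IVmaj7

C# is scale degree 4 in G# minor. C#–E#–G#–B# is a major-seventh chord — the form found in G# major, not the diatonic iv (C#m). Borrowed into G# minor it is written IVmaj7.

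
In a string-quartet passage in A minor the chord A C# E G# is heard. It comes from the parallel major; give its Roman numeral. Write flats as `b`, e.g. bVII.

A is scale degree 1 in A minor. Diatonically A minor has Am (i) on that degree; A–C#–E–G# is instead the major-seventh chord native to A major, so it takes the label Imaj7.

Imaj7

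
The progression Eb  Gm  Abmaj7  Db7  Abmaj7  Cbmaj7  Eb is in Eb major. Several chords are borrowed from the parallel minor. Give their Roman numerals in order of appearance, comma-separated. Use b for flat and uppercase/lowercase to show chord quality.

bVII7, bVImaj7

Eb major has the diatonic set Eb, Fm, Gm, Ab, Bb, Cm, Ddim. Eb, Gm and Abmaj7 are all diatonic. Db7 (Db–F–Ab–Cb) is not: scale degree 7 in Eb major carries Ddim (vii°). In Eb minor the chord on that degree is Db7, so here it functions as bVII7, borrowed from the parallel minor. Cbmaj7 (Cb–Eb–Gb–Bb) is not: scale degree 6 in Eb major carries Cm (vi). In Eb minor the chord on that degree is Cbmaj7, so here it functions as bVImaj7, borrowed from the parallel minor.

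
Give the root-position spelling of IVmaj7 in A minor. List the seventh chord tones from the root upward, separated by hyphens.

D-F#-A-C#

IVmaj7 is built on scale degree 4, which is D in both A minor and its parallel. In A major the chord on D is D–F#–A–C#.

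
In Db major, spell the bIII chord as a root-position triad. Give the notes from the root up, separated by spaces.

bIII is built on the lowered scale degree 3. In Db major degree 3 is F; lowered it becomes Fb. In Db minor the chord on Fb is Fb–Ab–Cb.

Fb Ab Cb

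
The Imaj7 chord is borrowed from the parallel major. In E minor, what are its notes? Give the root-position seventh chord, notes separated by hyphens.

The root, E, is scale degree 1 — the same note in E minor and E major; only the chord quality changes. Stacking thirds in E major on E gives E–G#–B–D#.

E-G#-B-D#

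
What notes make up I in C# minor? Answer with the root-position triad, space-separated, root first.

I is built on scale degree 1, which is C# in both C# minor and its parallel. Building the major chord from the parallel major on C#: C#–E#–G#.

C# E# G#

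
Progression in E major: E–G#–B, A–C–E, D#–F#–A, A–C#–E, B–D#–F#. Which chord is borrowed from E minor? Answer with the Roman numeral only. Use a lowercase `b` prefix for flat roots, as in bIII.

In E major the diatonic chords are E, F#m, G#m, A, B, C#m, D#dim. Of the given chords, E–G#–B = E, D#–F#–A = D#dim, A–C#–E = A and B–D#–F# = B are diatonic. A–C–E is not: scale degree 4 in E major carries A (IV). In E minor the chord on that degree is Am, so here it functions as iv, borrowed from the parallel minor.

iv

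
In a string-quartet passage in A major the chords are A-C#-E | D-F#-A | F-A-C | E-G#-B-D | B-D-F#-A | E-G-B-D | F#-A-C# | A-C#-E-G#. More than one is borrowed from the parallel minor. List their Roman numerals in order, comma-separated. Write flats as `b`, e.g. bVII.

bVI, v7

A major has the diatonic set A, Bm, C#m, D, E, F#m, G#dim. A–C#–E = A, D–F#–A = D, E–G#–B–D = E7, B–D–F#–A = Bm7, F#–A–C# = F#m and A–C#–E–G# = Amaj7 all belong to that set. F–A–C is not: scale degree 6 in A major carries F#m (vi). In A minor the chord on that degree is F, so here it functions as bVI, borrowed from the parallel minor. E–G–B–D doesn't fit — on degree 5 A major would have E (V). Em7 is the degree-5 chord of A minor, so it is the borrowed v7.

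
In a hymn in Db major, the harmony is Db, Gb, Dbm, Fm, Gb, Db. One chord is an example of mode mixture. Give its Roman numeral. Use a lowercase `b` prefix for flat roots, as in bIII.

Db major has the diatonic set Db, Ebm, Fm, Gb, Ab, Bbm, Cdim. Db, Gb and Fm are all diatonic. Dbm (Db–Fb–Ab) doesn't fit — on degree 1 Db major would have Db (I). Dbm is the degree-1 chord of Db minor, so it is the borrowed i.

i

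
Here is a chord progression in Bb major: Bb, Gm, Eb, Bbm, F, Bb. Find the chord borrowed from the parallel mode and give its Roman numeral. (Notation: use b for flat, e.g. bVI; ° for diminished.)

In Bb major the diatonic chords are Bb, Cm, Dm, Eb, F, Gm, Adim. Bb, Gm, Eb and F all belong to that set. Bbm (Bb–Db–F) doesn't fit — on degree 1 Bb major would have Bb (I). Bbm is the degree-1 chord of Bb minor, so it is the borrowed i.

i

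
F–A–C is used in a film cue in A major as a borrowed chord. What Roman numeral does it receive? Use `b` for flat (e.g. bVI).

bVI

F is the lowered form of scale degree 6 in A major (the diatonic degree 6 is F#). F–A–C is a major chord — the form found in A minor, not the diatonic vi (F#m). Borrowed into A major it is written bVI.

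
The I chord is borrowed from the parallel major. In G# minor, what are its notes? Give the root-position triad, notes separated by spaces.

G# B# D#

The root, G#, is scale degree 1 — the same note in G# minor and G# major; only the chord quality changes. Building the major chord from the parallel major on G#: G#–B#–D#.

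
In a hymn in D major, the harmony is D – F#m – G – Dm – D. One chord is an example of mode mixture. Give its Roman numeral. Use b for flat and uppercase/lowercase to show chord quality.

i

D major has the diatonic set D, Em, F#m, G, A, Bm, C#dim. D, F#m and G all belong to that set. Dm (D–F–A) is not: scale degree 1 in D major carries D (I). In D minor the chord on that degree is Dm, so here it functions as i, borrowed from the parallel minor.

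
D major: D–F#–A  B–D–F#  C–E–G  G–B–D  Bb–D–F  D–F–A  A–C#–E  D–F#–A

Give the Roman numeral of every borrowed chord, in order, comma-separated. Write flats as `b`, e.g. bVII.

bVII, bVI, i

In D major the diatonic chords are D, Em, F#m, G, A, Bm, C#dim. Of the given chords, D–F#–A = D, B–D–F# = Bm, G–B–D = G and A–C#–E = A are diatonic. C–E–G is not: scale degree 7 in D major carries C#dim (vii°). In D minor the chord on that degree is C, so here it functions as bVII, borrowed from the parallel minor. Bb–D–F is not: scale degree 6 in D major carries Bm (vi). In D minor the chord on that degree is Bb, so here it functions as bVI, borrowed from the parallel minor. D–F–A is not: scale degree 1 in D major carries D (I). In D minor the chord on that degree is Dm, so here it functions as i, borrowed from the parallel minor.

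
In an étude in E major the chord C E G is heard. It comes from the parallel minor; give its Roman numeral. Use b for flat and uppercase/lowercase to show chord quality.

bVI

The root C is the lowered 6th scale degree — diatonically E major has C# there. The diatonic chord on degree 6 would be C#m (vi), but C–E–G is the major chord from E minor. As a borrowed chord it is labeled bVI.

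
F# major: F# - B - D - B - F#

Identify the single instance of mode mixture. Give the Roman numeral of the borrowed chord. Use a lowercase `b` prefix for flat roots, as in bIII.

F# major has the diatonic set F#, G#m, A#m, B, C#, D#m, E#dim. F# and B both belong to that set. But D (D–F#–A) is foreign: the diatonic vi on degree 6 is D#m, whereas D comes from F# minor. It is labeled bVI.

bVI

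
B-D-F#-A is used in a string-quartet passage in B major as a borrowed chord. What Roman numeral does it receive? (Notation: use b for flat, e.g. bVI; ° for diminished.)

B is scale degree 1 in B major. The diatonic chord on degree 1 would be B (I), but B–D–F#–A is the minor-seventh chord from B minor. As a borrowed chord it is labeled i7.

i7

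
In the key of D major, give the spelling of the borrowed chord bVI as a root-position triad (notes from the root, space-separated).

Bb D F

The root of bVI is the lowered 6th degree: B becomes Bb. Stacking thirds in D minor on Bb gives Bb–D–F.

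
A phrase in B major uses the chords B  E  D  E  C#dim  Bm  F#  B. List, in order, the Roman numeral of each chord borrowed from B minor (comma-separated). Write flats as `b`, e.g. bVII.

bIII, ii°, i

The diatonic triads in B major are B, C#m, D#m, E, F#, G#m, A#dim. Of the given chords, B, E and F# are diatonic. D (D–F#–A) doesn't fit — on degree 3 B major would have D#m (iii). D is the degree-3 chord of B minor, so it is the borrowed bIII. C#dim (C#–E–G) doesn't fit — on degree 2 B major would have C#m (ii). C#dim is the degree-2 chord of B minor, so it is the borrowed ii°. Bm (B–D–F#) is not: scale degree 1 in B major carries B (I). In B minor the chord on that degree is Bm, so here it functions as i, borrowed from the parallel minor.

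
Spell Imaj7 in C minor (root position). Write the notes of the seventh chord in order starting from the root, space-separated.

C E G B

Imaj7 is built on scale degree 1, which is C in both C minor and its parallel. Stacking thirds in C major on C gives C–E–G–B.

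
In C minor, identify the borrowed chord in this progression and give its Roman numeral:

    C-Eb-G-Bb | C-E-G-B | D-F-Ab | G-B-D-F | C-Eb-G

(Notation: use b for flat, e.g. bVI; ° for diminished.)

The diatonic triads in C minor (with V from harmonic minor) are Cm, Ddim, Eb, Fm, G, Ab, Bb. C–Eb–G–Bb = Cm7, D–F–Ab = Ddim, G–B–D–F = G7 and C–Eb–G = Cm all belong to that set. C–E–G–B doesn't fit — on degree 1 C minor would have Cm (i). Cmaj7 is the degree-1 chord of C major, so it is the borrowed Imaj7.

Imaj7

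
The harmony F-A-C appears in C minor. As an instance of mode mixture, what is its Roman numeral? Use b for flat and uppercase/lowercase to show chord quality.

IV

F is scale degree 4 in C minor. The diatonic chord on degree 4 would be Fm (iv), but F–A–C is the major chord from C major. As a borrowed chord it is labeled IV.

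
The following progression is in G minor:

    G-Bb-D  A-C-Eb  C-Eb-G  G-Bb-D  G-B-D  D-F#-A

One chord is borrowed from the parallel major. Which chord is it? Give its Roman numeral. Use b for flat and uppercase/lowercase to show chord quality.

In G minor (with V from harmonic minor) the diatonic chords are Gm, Adim, Bb, Cm, D, Eb, F. G–Bb–D = Gm, A–C–Eb = Adim, C–Eb–G = Cm and D–F#–A = D are all diatonic. G–B–D doesn't fit — on degree 1 G minor would have Gm (i). G is the degree-1 chord of G major, so it is the borrowed I.

I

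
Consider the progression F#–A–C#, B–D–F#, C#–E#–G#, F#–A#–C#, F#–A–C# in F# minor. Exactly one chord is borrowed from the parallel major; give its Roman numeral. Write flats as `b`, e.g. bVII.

In F# minor (with V from harmonic minor) the diatonic chords are F#m, G#dim, A, Bm, C#, D, E. Of the given chords, F#–A–C# = F#m, B–D–F# = Bm and C#–E#–G# = C# are diatonic. F#–A#–C# is not: scale degree 1 in F# minor carries F#m (i). In F# major the chord on that degree is F#, so here it functions as I, borrowed from the parallel major.

I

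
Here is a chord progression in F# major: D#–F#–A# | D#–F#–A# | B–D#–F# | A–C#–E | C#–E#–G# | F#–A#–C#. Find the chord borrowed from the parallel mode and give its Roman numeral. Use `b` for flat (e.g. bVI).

bIII

F# major has the diatonic set F#, G#m, A#m, B, C#, D#m, E#dim. D#–F#–A# = D#m, B–D#–F# = B, C#–E#–G# = C# and F#–A#–C# = F# all belong to that set. A–C#–E doesn't fit — on degree 3 F# major would have A#m (iii). A is the degree-3 chord of F# minor, so it is the borrowed bIII.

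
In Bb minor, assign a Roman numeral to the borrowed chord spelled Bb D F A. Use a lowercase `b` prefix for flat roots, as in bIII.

Imaj7

The root Bb is the diatonic 1st degree of Bb minor; the borrowing shows in the chord quality. Diatonically Bb minor has Bbm (i) on that degree; Bb–D–F–A is instead the major-seventh chord native to Bb major, so it takes the label Imaj7.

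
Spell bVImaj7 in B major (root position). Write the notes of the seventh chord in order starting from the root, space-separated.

bVImaj7 is built on the lowered scale degree 6. In B major degree 6 is G#; lowered it becomes G. Stacking thirds in B minor on G gives G–B–D–F#.

G B D F#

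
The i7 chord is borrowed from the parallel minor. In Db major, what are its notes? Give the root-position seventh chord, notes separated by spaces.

Db Fb Ab Cb

The root, Db, is scale degree 1 — the same note in Db major and Db minor; only the chord quality changes. Building the minor-seventh chord from the parallel minor on Db: Db–Fb–Ab–Cb.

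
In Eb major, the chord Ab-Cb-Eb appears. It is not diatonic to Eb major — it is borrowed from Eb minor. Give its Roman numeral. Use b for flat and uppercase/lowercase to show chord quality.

iv

The root Ab is the diatonic 4th degree of Eb major; the borrowing shows in the chord quality. Ab–Cb–Eb is a minor chord — the form found in Eb minor, not the diatonic IV (Ab). Borrowed into Eb major it is written iv.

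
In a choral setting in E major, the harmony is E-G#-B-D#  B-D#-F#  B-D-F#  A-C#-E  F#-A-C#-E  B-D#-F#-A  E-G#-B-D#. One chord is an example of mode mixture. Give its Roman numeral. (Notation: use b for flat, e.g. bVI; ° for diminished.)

In E major the diatonic chords are E, F#m, G#m, A, B, C#m, D#dim. E–G#–B–D# = Emaj7, B–D#–F# = B, A–C#–E = A, F#–A–C#–E = F#m7 and B–D#–F#–A = B7 are all diatonic. B–D–F# is not: scale degree 5 in E major carries B (V). In E minor the chord on that degree is Bm, so here it functions as v, borrowed from the parallel minor.

v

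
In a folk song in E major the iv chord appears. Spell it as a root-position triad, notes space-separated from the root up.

The root, A, is scale degree 4 — the same note in E major and E minor; only the chord quality changes. Stacking thirds in E minor on A gives A–C–E.

A C E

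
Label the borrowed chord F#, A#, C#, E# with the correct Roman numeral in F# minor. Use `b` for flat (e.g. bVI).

The root F# is the diatonic 1st degree of F# minor; the borrowing shows in the chord quality. F#–A#–C#–E# is a major-seventh chord — the form found in F# major, not the diatonic i (F#m). Borrowed into F# minor it is written Imaj7.

Imaj7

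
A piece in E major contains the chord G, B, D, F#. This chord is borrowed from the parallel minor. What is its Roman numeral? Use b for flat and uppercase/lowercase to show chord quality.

G is the lowered form of scale degree 3 in E major (the diatonic degree 3 is G#). The diatonic chord on degree 3 would be G#m (iii), but G–B–D–F# is the major-seventh chord from E minor. As a borrowed chord it is labeled bIIImaj7.

bIIImaj7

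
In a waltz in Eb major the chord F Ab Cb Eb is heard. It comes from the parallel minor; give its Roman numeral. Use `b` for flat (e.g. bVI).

iiø7

F is scale degree 2 in Eb major. The diatonic chord on degree 2 would be Fm (ii), but F–Ab–Cb–Eb is the half-diminished-seventh chord from Eb minor. As a borrowed chord it is labeled iiø7.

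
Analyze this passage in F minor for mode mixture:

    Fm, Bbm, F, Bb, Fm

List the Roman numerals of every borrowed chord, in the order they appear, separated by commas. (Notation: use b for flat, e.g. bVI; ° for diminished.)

F minor has the diatonic set Fm, Gdim, Ab, Bbm, C, Db, Eb (with V from harmonic minor). Fm and Bbm are both diatonic. But F (F–A–C) is foreign: the diatonic i on degree 1 is Fm, whereas F comes from F major. It is labeled I. But Bb (Bb–D–F) is foreign: the diatonic iv on degree 4 is Bbm, whereas Bb comes from F major. It is labeled IV.

I, IV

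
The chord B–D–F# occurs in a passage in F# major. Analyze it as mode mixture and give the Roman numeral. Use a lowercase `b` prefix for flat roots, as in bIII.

iv

B is scale degree 4 in F# major. The diatonic chord on degree 4 would be B (IV), but B–D–F# is the minor chord from F# minor. As a borrowed chord it is labeled iv.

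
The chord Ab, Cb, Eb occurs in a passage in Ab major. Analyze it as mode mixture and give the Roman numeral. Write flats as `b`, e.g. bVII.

i

Ab is scale degree 1 in Ab major. The diatonic chord on degree 1 would be Ab (I), but Ab–Cb–Eb is the minor chord from Ab minor. As a borrowed chord it is labeled i.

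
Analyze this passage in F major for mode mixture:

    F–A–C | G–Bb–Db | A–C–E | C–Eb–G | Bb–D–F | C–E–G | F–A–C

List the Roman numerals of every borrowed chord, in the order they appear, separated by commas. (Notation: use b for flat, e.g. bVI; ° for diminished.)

In F major the diatonic chords are F, Gm, Am, Bb, C, Dm, Edim. F–A–C = F, A–C–E = Am, Bb–D–F = Bb and C–E–G = C all belong to that set. G–Bb–Db is not: scale degree 2 in F major carries Gm (ii). In F minor the chord on that degree is Gdim, so here it functions as ii°, borrowed from the parallel minor. C–Eb–G doesn't fit — on degree 5 F major would have C (V). Cm is the degree-5 chord of F minor, so it is the borrowed v.

ii°, v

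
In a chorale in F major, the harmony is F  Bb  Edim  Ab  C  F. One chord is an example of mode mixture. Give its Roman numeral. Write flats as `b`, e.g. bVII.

bIII

In F major the diatonic chords are F, Gm, Am, Bb, C, Dm, Edim. F, Bb, Edim and C all belong to that set. Ab (Ab–C–Eb) doesn't fit — on degree 3 F major would have Am (iii). Ab is the degree-3 chord of F minor, so it is the borrowed bIII.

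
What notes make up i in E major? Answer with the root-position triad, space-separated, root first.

The root, E, is scale degree 1 — the same note in E major and E minor; only the chord quality changes. Building the minor chord from the parallel minor on E: E–G–B.

E G B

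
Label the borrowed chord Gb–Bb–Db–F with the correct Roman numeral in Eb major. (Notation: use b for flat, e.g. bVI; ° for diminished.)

bIIImaj7

Gb is the lowered form of scale degree 3 in Eb major (the diatonic degree 3 is G). Diatonically Eb major has Gm (iii) on that degree; Gb–Bb–Db–F is instead the major-seventh chord native to Eb minor, so it takes the label bIIImaj7.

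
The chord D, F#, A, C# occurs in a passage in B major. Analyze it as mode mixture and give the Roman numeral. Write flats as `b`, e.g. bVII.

bIIImaj7

In B major scale degree 3 is D#; D is its lowered form, from B minor. Diatonically B major has D#m (iii) on that degree; D–F#–A–C# is instead the major-seventh chord native to B minor, so it takes the label bIIImaj7.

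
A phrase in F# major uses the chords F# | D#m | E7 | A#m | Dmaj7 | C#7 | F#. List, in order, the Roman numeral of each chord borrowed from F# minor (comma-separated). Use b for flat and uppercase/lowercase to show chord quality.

bVII7, bVImaj7

F# major has the diatonic set F#, G#m, A#m, B, C#, D#m, E#dim. F#, D#m, A#m and C#7 are all diatonic. E7 (E–G#–B–D) doesn't fit — on degree 7 F# major would have E#dim (vii°). E7 is the degree-7 chord of F# minor, so it is the borrowed bVII7. Dmaj7 (D–F#–A–C#) doesn't fit — on degree 6 F# major would have D#m (vi). Dmaj7 is the degree-6 chord of F# minor, so it is the borrowed bVImaj7.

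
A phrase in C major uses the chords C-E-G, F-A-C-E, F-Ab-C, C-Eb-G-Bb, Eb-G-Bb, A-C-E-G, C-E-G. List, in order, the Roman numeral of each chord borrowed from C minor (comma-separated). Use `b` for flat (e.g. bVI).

iv, i7, bIII

C major has the diatonic set C, Dm, Em, F, G, Am, Bdim. C–E–G = C, F–A–C–E = Fmaj7 and A–C–E–G = Am7 are all diatonic. F–Ab–C doesn't fit — on degree 4 C major would have F (IV). Fm is the degree-4 chord of C minor, so it is the borrowed iv. C–Eb–G–Bb is not: scale degree 1 in C major carries C (I). In C minor the chord on that degree is Cm7, so here it functions as i7, borrowed from the parallel minor. Eb–G–Bb doesn't fit — on degree 3 C major would have Em (iii). Eb is the degree-3 chord of C minor, so it is the borrowed bIII.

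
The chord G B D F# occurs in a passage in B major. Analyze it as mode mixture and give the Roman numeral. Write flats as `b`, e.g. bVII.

bVImaj7

G is the lowered form of scale degree 6 in B major (the diatonic degree 6 is G#). Diatonically B major has G#m (vi) on that degree; G–B–D–F# is instead the major-seventh chord native to B minor, so it takes the label bVImaj7.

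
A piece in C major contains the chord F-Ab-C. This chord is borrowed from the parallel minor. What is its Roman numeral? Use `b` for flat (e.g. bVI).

F is scale degree 4 in C major. F–Ab–C is a minor chord — the form found in C minor, not the diatonic IV (F). Borrowed into C major it is written iv.

iv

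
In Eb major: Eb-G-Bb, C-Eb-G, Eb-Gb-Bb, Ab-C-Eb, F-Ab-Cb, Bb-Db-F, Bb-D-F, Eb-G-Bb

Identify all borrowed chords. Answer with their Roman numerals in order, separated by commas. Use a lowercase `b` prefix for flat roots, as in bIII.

The diatonic triads in Eb major are Eb, Fm, Gm, Ab, Bb, Cm, Ddim. Of the given chords, Eb–G–Bb = Eb, C–Eb–G = Cm, Ab–C–Eb = Ab and Bb–D–F = Bb are diatonic. But Eb–Gb–Bb is foreign: the diatonic I on degree 1 is Eb, whereas Ebm comes from Eb minor. It is labeled i. F–Ab–Cb is not: scale degree 2 in Eb major carries Fm (ii). In Eb minor the chord on that degree is Fdim, so here it functions as ii°, borrowed from the parallel minor. But Bb–Db–F is foreign: the diatonic V on degree 5 is Bb, whereas Bbm comes from Eb minor. It is labeled v.

i, ii°, v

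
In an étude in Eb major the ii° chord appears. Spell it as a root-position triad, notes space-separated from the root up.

F Ab Cb

ii° is built on scale degree 2, which is F in both Eb major and its parallel. Stacking thirds in Eb minor on F gives F–Ab–Cb.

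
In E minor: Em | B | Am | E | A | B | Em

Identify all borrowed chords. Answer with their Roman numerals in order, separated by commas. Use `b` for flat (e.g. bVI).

I, IV

E minor has the diatonic set Em, F#dim, G, Am, B, C, D (with V from harmonic minor). Em, B and Am are all diatonic. But E (E–G#–B) is foreign: the diatonic i on degree 1 is Em, whereas E comes from E major. It is labeled I. A (A–C#–E) doesn't fit — on degree 4 E minor would have Am (iv). A is the degree-4 chord of E major, so it is the borrowed IV.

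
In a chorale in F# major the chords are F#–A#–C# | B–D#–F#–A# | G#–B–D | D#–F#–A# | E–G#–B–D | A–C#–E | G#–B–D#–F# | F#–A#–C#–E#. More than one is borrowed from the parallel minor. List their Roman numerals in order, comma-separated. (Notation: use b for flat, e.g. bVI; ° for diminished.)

The diatonic triads in F# major are F#, G#m, A#m, B, C#, D#m, E#dim. Of the given chords, F#–A#–C# = F#, B–D#–F#–A# = Bmaj7, D#–F#–A# = D#m, G#–B–D#–F# = G#m7 and F#–A#–C#–E# = F#maj7 are diatonic. G#–B–D doesn't fit — on degree 2 F# major would have G#m (ii). G#dim is the degree-2 chord of F# minor, so it is the borrowed ii°. But E–G#–B–D is foreign: the diatonic vii° on degree 7 is E#dim, whereas E7 comes from F# minor. It is labeled bVII7. A–C#–E doesn't fit — on degree 3 F# major would have A#m (iii). A is the degree-3 chord of F# minor, so it is the borrowed bIII.

ii°, bVII7, bIII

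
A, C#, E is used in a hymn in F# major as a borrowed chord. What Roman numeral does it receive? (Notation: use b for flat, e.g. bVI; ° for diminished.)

bIII

A is the lowered form of scale degree 3 in F# major (the diatonic degree 3 is A#). Diatonically F# major has A#m (iii) on that degree; A–C#–E is instead the major chord native to F# minor, so it takes the label bIII.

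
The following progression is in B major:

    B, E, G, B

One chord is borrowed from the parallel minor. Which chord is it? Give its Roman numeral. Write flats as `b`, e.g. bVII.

bVI

The diatonic triads in B major are B, C#m, D#m, E, F#, G#m, A#dim. B and E both belong to that set. But G (G–B–D) is foreign: the diatonic vi on degree 6 is G#m, whereas G comes from B minor. It is labeled bVI.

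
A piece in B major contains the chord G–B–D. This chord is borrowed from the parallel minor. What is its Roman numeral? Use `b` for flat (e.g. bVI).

In B major scale degree 6 is G#; G is its lowered form, from B minor. Diatonically B major has G#m (vi) on that degree; G–B–D is instead the major chord native to B minor, so it takes the label bVI.

bVI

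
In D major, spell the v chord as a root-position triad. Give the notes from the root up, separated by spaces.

v is built on scale degree 5, which is A in both D major and its parallel. In D minor the chord on A is A–C–E.

A C E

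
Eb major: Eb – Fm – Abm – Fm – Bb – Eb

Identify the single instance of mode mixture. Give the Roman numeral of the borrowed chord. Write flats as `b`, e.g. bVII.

In Eb major the diatonic chords are Eb, Fm, Gm, Ab, Bb, Cm, Ddim. Eb, Fm and Bb are all diatonic. Abm (Ab–Cb–Eb) doesn't fit — on degree 4 Eb major would have Ab (IV). Abm is the degree-4 chord of Eb minor, so it is the borrowed iv.

iv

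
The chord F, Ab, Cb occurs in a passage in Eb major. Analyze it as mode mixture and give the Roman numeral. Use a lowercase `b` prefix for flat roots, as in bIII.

ii°

F is scale degree 2 in Eb major. Diatonically Eb major has Fm (ii) on that degree; F–Ab–Cb is instead the diminished chord native to Eb minor, so it takes the label ii°.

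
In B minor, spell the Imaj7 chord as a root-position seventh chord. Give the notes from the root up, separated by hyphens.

B-D#-F#-A#

The root, B, is scale degree 1 — the same note in B minor and B major; only the chord quality changes. Stacking thirds in B major on B gives B–D#–F#–A#.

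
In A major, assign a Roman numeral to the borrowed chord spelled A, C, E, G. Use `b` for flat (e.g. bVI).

A is scale degree 1 in A major. Diatonically A major has A (I) on that degree; A–C–E–G is instead the minor-seventh chord native to A minor, so it takes the label i7.

i7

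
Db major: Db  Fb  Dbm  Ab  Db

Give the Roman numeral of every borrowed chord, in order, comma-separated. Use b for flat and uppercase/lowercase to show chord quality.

Db major has the diatonic set Db, Ebm, Fm, Gb, Ab, Bbm, Cdim. Of the given chords, Db and Ab are diatonic. But Fb (Fb–Ab–Cb) is foreign: the diatonic iii on degree 3 is Fm, whereas Fb comes from Db minor. It is labeled bIII. Dbm (Db–Fb–Ab) doesn't fit — on degree 1 Db major would have Db (I). Dbm is the degree-1 chord of Db minor, so it is the borrowed i.

bIII, i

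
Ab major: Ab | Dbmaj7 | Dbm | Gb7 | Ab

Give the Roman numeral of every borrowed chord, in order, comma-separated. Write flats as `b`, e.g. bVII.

The diatonic triads in Ab major are Ab, Bbm, Cm, Db, Eb, Fm, Gdim. Ab and Dbmaj7 both belong to that set. But Dbm (Db–Fb–Ab) is foreign: the diatonic IV on degree 4 is Db, whereas Dbm comes from Ab minor. It is labeled iv. Gb7 (Gb–Bb–Db–Fb) doesn't fit — on degree 7 Ab major would have Gdim (vii°). Gb7 is the degree-7 chord of Ab minor, so it is the borrowed bVII7.

iv, bVII7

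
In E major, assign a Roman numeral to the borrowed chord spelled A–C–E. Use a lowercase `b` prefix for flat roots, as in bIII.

The root A is the diatonic 4th degree of E major; the borrowing shows in the chord quality. Diatonically E major has A (IV) on that degree; A–C–E is instead the minor chord native to E minor, so it takes the label iv.

iv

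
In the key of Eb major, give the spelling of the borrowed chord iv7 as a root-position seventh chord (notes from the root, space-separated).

Ab Cb Eb Gb

iv7 is built on scale degree 4, which is Ab in both Eb major and its parallel. Stacking thirds in Eb minor on Ab gives Ab–Cb–Eb–Gb.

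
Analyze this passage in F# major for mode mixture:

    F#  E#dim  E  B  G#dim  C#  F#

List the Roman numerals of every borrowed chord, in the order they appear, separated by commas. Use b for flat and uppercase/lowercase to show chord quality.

bVII, ii°

In F# major the diatonic chords are F#, G#m, A#m, B, C#, D#m, E#dim. F#, E#dim, B and C# all belong to that set. E (E–G#–B) doesn't fit — on degree 7 F# major would have E#dim (vii°). E is the degree-7 chord of F# minor, so it is the borrowed bVII. G#dim (G#–B–D) doesn't fit — on degree 2 F# major would have G#m (ii). G#dim is the degree-2 chord of F# minor, so it is the borrowed ii°.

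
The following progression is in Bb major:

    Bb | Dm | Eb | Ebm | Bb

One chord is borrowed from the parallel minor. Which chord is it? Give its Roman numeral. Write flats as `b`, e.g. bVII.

iv

The diatonic triads in Bb major are Bb, Cm, Dm, Eb, F, Gm, Adim. Of the given chords, Bb, Dm and Eb are diatonic. Ebm (Eb–Gb–Bb) doesn't fit — on degree 4 Bb major would have Eb (IV). Ebm is the degree-4 chord of Bb minor, so it is the borrowed iv.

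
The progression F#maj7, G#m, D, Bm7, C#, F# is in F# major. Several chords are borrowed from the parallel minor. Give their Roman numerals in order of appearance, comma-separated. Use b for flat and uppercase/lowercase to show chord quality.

F# major has the diatonic set F#, G#m, A#m, B, C#, D#m, E#dim. F#maj7, G#m, C# and F# are all diatonic. D (D–F#–A) doesn't fit — on degree 6 F# major would have D#m (vi). D is the degree-6 chord of F# minor, so it is the borrowed bVI. Bm7 (B–D–F#–A) doesn't fit — on degree 4 F# major would have B (IV). Bm7 is the degree-4 chord of F# minor, so it is the borrowed iv7.

bVI, iv7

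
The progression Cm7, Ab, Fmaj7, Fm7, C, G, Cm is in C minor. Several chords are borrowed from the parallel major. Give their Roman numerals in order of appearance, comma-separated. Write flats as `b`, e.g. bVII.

IVmaj7, I

The diatonic triads in C minor (with V from harmonic minor) are Cm, Ddim, Eb, Fm, G, Ab, Bb. Cm7, Ab, Fm7, G and Cm all belong to that set. Fmaj7 (F–A–C–E) is not: scale degree 4 in C minor carries Fm (iv). In C major the chord on that degree is Fmaj7, so here it functions as IVmaj7, borrowed from the parallel major. But C (C–E–G) is foreign: the diatonic i on degree 1 is Cm, whereas C comes from C major. It is labeled I.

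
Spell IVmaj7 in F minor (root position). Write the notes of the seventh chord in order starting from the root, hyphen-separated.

The root, Bb, is scale degree 4 — the same note in F minor and F major; only the chord quality changes. Building the major-seventh chord from the parallel major on Bb: Bb–D–F–A.

Bb-D-F-A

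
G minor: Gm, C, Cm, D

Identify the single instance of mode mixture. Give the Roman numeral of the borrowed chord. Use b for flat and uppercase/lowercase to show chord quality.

G minor has the diatonic set Gm, Adim, Bb, Cm, D, Eb, F (with V from harmonic minor). Gm, Cm and D all belong to that set. C (C–E–G) doesn't fit — on degree 4 G minor would have Cm (iv). C is the degree-4 chord of G major, so it is the borrowed IV.

IV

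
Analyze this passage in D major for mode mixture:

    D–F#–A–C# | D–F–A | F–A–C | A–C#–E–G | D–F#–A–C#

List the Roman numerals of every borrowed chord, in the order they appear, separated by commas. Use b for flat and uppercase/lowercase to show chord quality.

In D major the diatonic chords are D, Em, F#m, G, A, Bm, C#dim. D–F#–A–C# = Dmaj7 and A–C#–E–G = A7 both belong to that set. But D–F–A is foreign: the diatonic I on degree 1 is D, whereas Dm comes from D minor. It is labeled i. F–A–C doesn't fit — on degree 3 D major would have F#m (iii). F is the degree-3 chord of D minor, so it is the borrowed bIII.

i, bIII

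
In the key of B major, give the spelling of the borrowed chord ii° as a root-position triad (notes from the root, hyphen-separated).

The root, C#, is scale degree 2 — the same note in B major and B minor; only the chord quality changes. Building the diminished chord from the parallel minor on C#: C#–E–G.

C#-E-G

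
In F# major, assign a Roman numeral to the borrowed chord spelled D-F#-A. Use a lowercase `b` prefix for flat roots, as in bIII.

bVI

D is the lowered form of scale degree 6 in F# major (the diatonic degree 6 is D#). Diatonically F# major has D#m (vi) on that degree; D–F#–A is instead the major chord native to F# minor, so it takes the label bVI.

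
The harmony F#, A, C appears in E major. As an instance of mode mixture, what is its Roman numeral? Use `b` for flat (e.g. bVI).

The root F# is the diatonic 2nd degree of E major; the borrowing shows in the chord quality. Diatonically E major has F#m (ii) on that degree; F#–A–C is instead the diminished chord native to E minor, so it takes the label ii°.

ii°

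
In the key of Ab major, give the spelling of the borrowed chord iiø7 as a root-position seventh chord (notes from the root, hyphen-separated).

Bb-Db-Fb-Ab

iiø7 is built on scale degree 2, which is Bb in both Ab major and its parallel. Building the half-diminished-seventh chord from the parallel minor on Bb: Bb–Db–Fb–Ab.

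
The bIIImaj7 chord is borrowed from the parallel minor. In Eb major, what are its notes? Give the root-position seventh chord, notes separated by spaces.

Gb Bb Db F

bIIImaj7 is built on the lowered scale degree 3. In Eb major degree 3 is G; lowered it becomes Gb. Building the major-seventh chord from the parallel minor on Gb: Gb–Bb–Db–F.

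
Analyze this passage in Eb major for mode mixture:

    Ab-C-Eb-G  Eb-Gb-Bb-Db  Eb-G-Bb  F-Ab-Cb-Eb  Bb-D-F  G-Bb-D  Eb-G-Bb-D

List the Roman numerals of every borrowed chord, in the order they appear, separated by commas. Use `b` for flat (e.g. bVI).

In Eb major the diatonic chords are Eb, Fm, Gm, Ab, Bb, Cm, Ddim. Ab–C–Eb–G = Abmaj7, Eb–G–Bb = Eb, Bb–D–F = Bb, G–Bb–D = Gm and Eb–G–Bb–D = Ebmaj7 all belong to that set. Eb–Gb–Bb–Db is not: scale degree 1 in Eb major carries Eb (I). In Eb minor the chord on that degree is Ebm7, so here it functions as i7, borrowed from the parallel minor. But F–Ab–Cb–Eb is foreign: the diatonic ii on degree 2 is Fm, whereas Fm7b5 comes from Eb minor. It is labeled iiø7.

i7, iiø7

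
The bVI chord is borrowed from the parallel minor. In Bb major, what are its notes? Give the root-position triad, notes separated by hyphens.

Gb-Bb-Db

bVI is built on the lowered scale degree 6. In Bb major degree 6 is G; lowered it becomes Gb. Stacking thirds in Bb minor on Gb gives Gb–Bb–Db.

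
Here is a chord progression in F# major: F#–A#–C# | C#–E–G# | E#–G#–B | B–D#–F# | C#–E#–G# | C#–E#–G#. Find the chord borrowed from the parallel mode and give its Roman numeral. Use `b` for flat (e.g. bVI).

v

In F# major the diatonic chords are F#, G#m, A#m, B, C#, D#m, E#dim. Of the given chords, F#–A#–C# = F#, E#–G#–B = E#dim, B–D#–F# = B and C#–E#–G# = C# are diatonic. C#–E–G# doesn't fit — on degree 5 F# major would have C# (V). C#m is the degree-5 chord of F# minor, so it is the borrowed v.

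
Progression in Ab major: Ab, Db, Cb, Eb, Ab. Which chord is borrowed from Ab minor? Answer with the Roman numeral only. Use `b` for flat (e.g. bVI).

In Ab major the diatonic chords are Ab, Bbm, Cm, Db, Eb, Fm, Gdim. Ab, Db and Eb are all diatonic. But Cb (Cb–Eb–Gb) is foreign: the diatonic iii on degree 3 is Cm, whereas Cb comes from Ab minor. It is labeled bIII.

bIII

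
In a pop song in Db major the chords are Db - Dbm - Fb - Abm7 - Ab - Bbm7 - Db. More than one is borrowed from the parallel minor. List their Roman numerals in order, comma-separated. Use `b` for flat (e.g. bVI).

Db major has the diatonic set Db, Ebm, Fm, Gb, Ab, Bbm, Cdim. Db, Ab and Bbm7 are all diatonic. But Dbm (Db–Fb–Ab) is foreign: the diatonic I on degree 1 is Db, whereas Dbm comes from Db minor. It is labeled i. Fb (Fb–Ab–Cb) doesn't fit — on degree 3 Db major would have Fm (iii). Fb is the degree-3 chord of Db minor, so it is the borrowed bIII. Abm7 (Ab–Cb–Eb–Gb) is not: scale degree 5 in Db major carries Ab (V). In Db minor the chord on that degree is Abm7, so here it functions as v7, borrowed from the parallel minor.

i, bIII, v7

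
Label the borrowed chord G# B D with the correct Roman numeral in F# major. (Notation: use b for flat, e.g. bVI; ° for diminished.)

The root G# is the diatonic 2nd degree of F# major; the borrowing shows in the chord quality. Diatonically F# major has G#m (ii) on that degree; G#–B–D is instead the diminished chord native to F# minor, so it takes the label ii°.

ii°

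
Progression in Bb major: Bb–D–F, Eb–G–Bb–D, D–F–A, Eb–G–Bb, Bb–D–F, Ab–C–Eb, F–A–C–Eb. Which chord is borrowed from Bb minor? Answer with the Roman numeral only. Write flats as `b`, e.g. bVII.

Bb major has the diatonic set Bb, Cm, Dm, Eb, F, Gm, Adim. Of the given chords, Bb–D–F = Bb, Eb–G–Bb–D = Ebmaj7, D–F–A = Dm, Eb–G–Bb = Eb and F–A–C–Eb = F7 are diatonic. But Ab–C–Eb is foreign: the diatonic vii° on degree 7 is Adim, whereas Ab comes from Bb minor. It is labeled bVII.

bVII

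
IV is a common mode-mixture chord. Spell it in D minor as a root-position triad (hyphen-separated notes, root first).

IV is built on scale degree 4, which is G in both D minor and its parallel. Building the major chord from the parallel major on G: G–B–D.

G-B-D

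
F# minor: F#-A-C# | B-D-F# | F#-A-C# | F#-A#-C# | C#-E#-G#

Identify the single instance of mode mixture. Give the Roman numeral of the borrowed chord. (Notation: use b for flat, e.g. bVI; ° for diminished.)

I

F# minor has the diatonic set F#m, G#dim, A, Bm, C#, D, E (with V from harmonic minor). F#–A–C# = F#m, B–D–F# = Bm and C#–E#–G# = C# are all diatonic. F#–A#–C# is not: scale degree 1 in F# minor carries F#m (i). In F# major the chord on that degree is F#, so here it functions as I, borrowed from the parallel major.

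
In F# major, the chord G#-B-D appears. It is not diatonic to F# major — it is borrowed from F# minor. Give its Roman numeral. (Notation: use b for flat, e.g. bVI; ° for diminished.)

The root G# is the diatonic 2nd degree of F# major; the borrowing shows in the chord quality. The diatonic chord on degree 2 would be G#m (ii), but G#–B–D is the diminished chord from F# minor. As a borrowed chord it is labeled ii°.

ii°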